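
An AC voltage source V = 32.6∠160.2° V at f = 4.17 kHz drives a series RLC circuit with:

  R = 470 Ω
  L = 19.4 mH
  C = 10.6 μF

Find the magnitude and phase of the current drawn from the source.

Step 1 — Angular frequency: ω = 2π·f = 2π·4170 = 2.62e+04 rad/s.
Step 2 — Component impedances:
  R: Z = R = 470 Ω
  L: Z = jωL = j·2.62e+04·0.0194 = 0 + j508.3 Ω
  C: Z = 1/(jωC) = -j/(ω·C) = 0 - j3.601 Ω
Step 3 — Series combination: Z_total = R + L + C = 470 + j504.7 Ω = 689.7∠47.0° Ω.
Step 4 — Source phasor: V = 32.6∠160.2° V = -30.67 + j11.04 V.
Step 5 — Ohm's law: I = V / Z_total = (-30.67 + j11.04) / (470 + j504.7) = -0.01859 + j0.04346 A.
Step 6 — Convert to polar: |I| = 0.04727 A, ∠I = 113.2°.

I = 0.04727∠113.2° A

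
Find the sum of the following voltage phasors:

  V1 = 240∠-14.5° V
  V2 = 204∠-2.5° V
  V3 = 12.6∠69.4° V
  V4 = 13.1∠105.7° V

Step 1 — Convert each phasor to rectangular form:
  V1 = 240·(cos(-14.5°) + j·sin(-14.5°)) = 232.4 - j60.09 V
  V2 = 204·(cos(-2.5°) + j·sin(-2.5°)) = 203.8 - j8.898 V
  V3 = 12.6·(cos(69.4°) + j·sin(69.4°)) = 4.433 + j11.79 V
  V4 = 13.1·(cos(105.7°) + j·sin(105.7°)) = -3.545 + j12.61 V
Step 2 — Sum components: V_total = 437 - j44.58 V.
Step 3 — Convert to polar: |V_total| = 439.3 V, ∠V_total = -5.8°.

V_total = 439.3∠-5.8° V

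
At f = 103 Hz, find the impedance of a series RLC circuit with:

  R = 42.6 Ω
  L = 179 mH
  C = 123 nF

Step 1 — Angular frequency: ω = 2π·f = 2π·103 = 647.2 rad/s.
Step 2 — Component impedances:
  R: Z = R = 42.6 Ω
  L: Z = jωL = j·647.2·0.179 = 0 + j115.8 Ω
  C: Z = 1/(jωC) = -j/(ω·C) = 0 - j1.256e+04 Ω
Step 3 — Series combination: Z_total = R + L + C = 42.6 - j1.245e+04 Ω = 1.245e+04∠-89.8° Ω.

Z = 42.6 - j1.245e+04 Ω = 1.245e+04∠-89.8° Ω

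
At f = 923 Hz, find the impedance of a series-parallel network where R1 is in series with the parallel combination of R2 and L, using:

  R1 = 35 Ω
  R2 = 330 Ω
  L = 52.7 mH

Step 1 — Angular frequency: ω = 2π·f = 2π·923 = 5799 rad/s.
Step 2 — Component impedances:
  R1: Z = R = 35 Ω
  R2: Z = R = 330 Ω
  L: Z = jωL = j·5799·0.0527 = 0 + j305.6 Ω
Step 3 — Parallel branch: R2 || L = 1/(1/R2 + 1/L) = 152.4 + j164.5 Ω.
Step 4 — Series with R1: Z_total = R1 + (R2 || L) = 187.4 + j164.5 Ω = 249.3∠41.3° Ω.

Z = 187.4 + j164.5 Ω = 249.3∠41.3° Ω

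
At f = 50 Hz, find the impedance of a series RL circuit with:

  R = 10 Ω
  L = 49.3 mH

Step 1 — Angular frequency: ω = 2π·f = 2π·50 = 314.2 rad/s.
Step 2 — Component impedances:
  R: Z = R = 10 Ω
  L: Z = jωL = j·314.2·0.0493 = 0 + j15.49 Ω
Step 3 — Series combination: Z_total = R + L = 10 + j15.49 Ω = 18.44∠57.2° Ω.

Z = 10 + j15.49 Ω = 18.44∠57.2° Ω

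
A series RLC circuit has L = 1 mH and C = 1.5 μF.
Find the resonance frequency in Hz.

Step 1 — Resonance condition Im(Z)=0 gives ω₀ = 1/√(LC).
Step 2 — ω₀ = 1/√(0.001·1.5e-06) = 2.582e+04 rad/s.
Step 3 — f₀ = ω₀/(2π) = 4109 Hz.

f₀ = 4109 Hz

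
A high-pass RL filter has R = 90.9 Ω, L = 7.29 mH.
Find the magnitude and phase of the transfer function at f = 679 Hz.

Step 1 — Angular frequency: ω = 2π·679 = 4266 rad/s.
Step 2 — Transfer function: H(jω) = jωL/(R + jωL).
Step 3 — Numerator jωL = j·31.1; denominator R + jωL = 90.9 + j31.1.
Step 4 — H = 0.1048 + j0.3063.
Step 5 — Magnitude: |H| = 0.3237 (-9.8 dB); phase: φ = 71.1°.

|H| = 0.3237 (-9.8 dB), φ = 71.1°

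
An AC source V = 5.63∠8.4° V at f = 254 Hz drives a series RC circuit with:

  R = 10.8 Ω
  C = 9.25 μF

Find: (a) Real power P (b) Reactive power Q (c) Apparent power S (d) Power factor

Step 1 — Angular frequency: ω = 2π·f = 2π·254 = 1596 rad/s.
Step 2 — Component impedances:
  R: Z = R = 10.8 Ω
  C: Z = 1/(jωC) = -j/(ω·C) = 0 - j67.74 Ω
Step 3 — Series combination: Z_total = R + C = 10.8 - j67.74 Ω = 68.6∠-80.9° Ω.
Step 4 — Source phasor: V = 5.63∠8.4° V = 5.57 + j0.8224 V.
Step 5 — Current: I = V / Z = 0.0009434 + j0.08207 A = 0.08208∠89.3° A.
Step 6 — Complex power: S = V·I* = 0.07275 - j0.4563 VA.
Step 7 — Real power: P = Re(S) = 0.07275 W.
Step 8 — Reactive power: Q = Im(S) = -0.4563 VAR.
Step 9 — Apparent power: |S| = 0.4621 VA.
Step 10 — Power factor: PF = P/|S| = 0.1574 (leading).

(a) P = 0.07275 W  (b) Q = -0.4563 VAR  (c) S = 0.4621 VA  (d) PF = 0.1574 (leading)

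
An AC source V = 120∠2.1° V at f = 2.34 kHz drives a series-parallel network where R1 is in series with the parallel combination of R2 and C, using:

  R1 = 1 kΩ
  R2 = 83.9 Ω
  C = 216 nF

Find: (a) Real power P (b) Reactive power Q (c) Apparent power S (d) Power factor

Step 1 — Angular frequency: ω = 2π·f = 2π·2340 = 1.47e+04 rad/s.
Step 2 — Component impedances:
  R1: Z = R = 1000 Ω
  R2: Z = R = 83.9 Ω
  C: Z = 1/(jωC) = -j/(ω·C) = 0 - j314.9 Ω
Step 3 — Parallel branch: R2 || C = 1/(1/R2 + 1/C) = 78.34 - j20.87 Ω.
Step 4 — Series with R1: Z_total = R1 + (R2 || C) = 1078 - j20.87 Ω = 1079∠-1.1° Ω.
Step 5 — Source phasor: V = 120∠2.1° V = 119.9 + j4.397 V.
Step 6 — Current: I = V / Z = 0.1111 + j0.006228 A = 0.1113∠3.2° A.
Step 7 — Complex power: S = V·I* = 13.35 - j0.2584 VA.
Step 8 — Real power: P = Re(S) = 13.35 W.
Step 9 — Reactive power: Q = Im(S) = -0.2584 VAR.
Step 10 — Apparent power: |S| = 13.35 VA.
Step 11 — Power factor: PF = P/|S| = 0.9998 (leading).

(a) P = 13.35 W  (b) Q = -0.2584 VAR  (c) S = 13.35 VA  (d) PF = 0.9998 (leading)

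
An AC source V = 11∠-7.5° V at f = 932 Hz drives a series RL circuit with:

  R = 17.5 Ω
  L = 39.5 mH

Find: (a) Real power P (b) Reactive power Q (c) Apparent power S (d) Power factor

Step 1 — Angular frequency: ω = 2π·f = 2π·932 = 5856 rad/s.
Step 2 — Component impedances:
  R: Z = R = 17.5 Ω
  L: Z = jωL = j·5856·0.0395 = 0 + j231.3 Ω
Step 3 — Series combination: Z_total = R + L = 17.5 + j231.3 Ω = 232∠85.7° Ω.
Step 4 — Source phasor: V = 11∠-7.5° V = 10.91 - j1.436 V.
Step 5 — Current: I = V / Z = -0.002625 - j0.04735 A = 0.04742∠-93.2° A.
Step 6 — Complex power: S = V·I* = 0.03935 + j0.5201 VA.
Step 7 — Real power: P = Re(S) = 0.03935 W.
Step 8 — Reactive power: Q = Im(S) = 0.5201 VAR.
Step 9 — Apparent power: |S| = 0.5216 VA.
Step 10 — Power factor: PF = P/|S| = 0.07544 (lagging).

(a) P = 0.03935 W  (b) Q = 0.5201 VAR  (c) S = 0.5216 VA  (d) PF = 0.07544 (lagging)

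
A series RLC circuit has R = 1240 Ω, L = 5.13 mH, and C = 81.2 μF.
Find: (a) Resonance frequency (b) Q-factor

Step 1 — Resonance condition Im(Z)=0 gives ω₀ = 1/√(LC).
Step 2 — ω₀ = 1/√(0.00513·8.12e-05) = 1549 rad/s.
Step 3 — f₀ = ω₀/(2π) = 246.6 Hz.
Step 4 — Series Q: Q = ω₀L/R = 1549·0.00513/1240 = 0.00641.

(a) f₀ = 246.6 Hz  (b) Q = 0.00641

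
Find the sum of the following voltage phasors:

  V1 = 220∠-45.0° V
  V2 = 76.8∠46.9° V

Step 1 — Convert each phasor to rectangular form:
  V1 = 220·(cos(-45.0°) + j·sin(-45.0°)) = 155.6 - j155.6 V
  V2 = 76.8·(cos(46.9°) + j·sin(46.9°)) = 52.48 + j56.08 V
Step 2 — Sum components: V_total = 208 - j99.49 V.
Step 3 — Convert to polar: |V_total| = 230.6 V, ∠V_total = -25.6°.

V_total = 230.6∠-25.6° V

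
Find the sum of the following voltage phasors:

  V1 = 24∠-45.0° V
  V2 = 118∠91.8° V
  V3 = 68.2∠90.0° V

Step 1 — Convert each phasor to rectangular form:
  V1 = 24·(cos(-45.0°) + j·sin(-45.0°)) = 16.97 - j16.97 V
  V2 = 118·(cos(91.8°) + j·sin(91.8°)) = -3.706 + j117.9 V
  V3 = 68.2·(cos(90.0°) + j·sin(90.0°)) = 0 + j68.2 V
Step 2 — Sum components: V_total = 13.26 + j169.2 V.
Step 3 — Convert to polar: |V_total| = 169.7 V, ∠V_total = 85.5°.

V_total = 169.7∠85.5° V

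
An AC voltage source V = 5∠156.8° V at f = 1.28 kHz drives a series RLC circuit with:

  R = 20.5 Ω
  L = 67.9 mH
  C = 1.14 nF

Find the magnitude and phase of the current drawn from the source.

Step 1 — Angular frequency: ω = 2π·f = 2π·1280 = 8042 rad/s.
Step 2 — Component impedances:
  R: Z = R = 20.5 Ω
  L: Z = jωL = j·8042·0.0679 = 0 + j546.1 Ω
  C: Z = 1/(jωC) = -j/(ω·C) = 0 - j1.091e+05 Ω
Step 3 — Series combination: Z_total = R + L + C = 20.5 - j1.085e+05 Ω = 1.085e+05∠-90.0° Ω.
Step 4 — Source phasor: V = 5∠156.8° V = -4.596 + j1.97 V.
Step 5 — Ohm's law: I = V / Z_total = (-4.596 + j1.97) / (20.5 - j1.085e+05) = -1.816e-05 - j4.234e-05 A.
Step 6 — Convert to polar: |I| = 4.607e-05 A, ∠I = -113.2°.

I = 4.607e-05∠-113.2° A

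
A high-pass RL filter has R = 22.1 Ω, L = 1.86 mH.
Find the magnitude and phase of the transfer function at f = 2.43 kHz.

Step 1 — Angular frequency: ω = 2π·2430 = 1.527e+04 rad/s.
Step 2 — Transfer function: H(jω) = jωL/(R + jωL).
Step 3 — Numerator jωL = j·28.4; denominator R + jωL = 22.1 + j28.4.
Step 4 — H = 0.6228 + j0.4847.
Step 5 — Magnitude: |H| = 0.7892 (-2.1 dB); phase: φ = 37.9°.

|H| = 0.7892 (-2.1 dB), φ = 37.9°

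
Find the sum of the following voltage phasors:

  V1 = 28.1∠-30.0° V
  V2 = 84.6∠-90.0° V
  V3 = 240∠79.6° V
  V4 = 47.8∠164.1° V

Step 1 — Convert each phasor to rectangular form:
  V1 = 28.1·(cos(-30.0°) + j·sin(-30.0°)) = 24.34 - j14.05 V
  V2 = 84.6·(cos(-90.0°) + j·sin(-90.0°)) = 0 - j84.6 V
  V3 = 240·(cos(79.6°) + j·sin(79.6°)) = 43.32 + j236.1 V
  V4 = 47.8·(cos(164.1°) + j·sin(164.1°)) = -45.97 + j13.1 V
Step 2 — Sum components: V_total = 21.69 + j150.5 V.
Step 3 — Convert to polar: |V_total| = 152.1 V, ∠V_total = 81.8°.

V_total = 152.1∠81.8° V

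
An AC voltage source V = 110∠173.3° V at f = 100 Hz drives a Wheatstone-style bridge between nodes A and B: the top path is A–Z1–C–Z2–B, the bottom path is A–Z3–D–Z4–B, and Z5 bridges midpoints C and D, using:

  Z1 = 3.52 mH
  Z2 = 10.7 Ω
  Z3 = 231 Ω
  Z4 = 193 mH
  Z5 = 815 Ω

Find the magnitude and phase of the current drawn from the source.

Step 1 — Angular frequency: ω = 2π·f = 2π·100 = 628.3 rad/s.
Step 2 — Component impedances:
  Z1: Z = jωL = j·628.3·0.00352 = 0 + j2.212 Ω
  Z2: Z = R = 10.7 Ω
  Z3: Z = R = 231 Ω
  Z4: Z = jωL = j·628.3·0.193 = 0 + j121.3 Ω
  Z5: Z = R = 815 Ω
Step 3 — Bridge requires nodal analysis (the Z5 bridge couples midpoints C and D, so the two paths cannot be reduced to a simple series/parallel combination). Setting node B to ground and injecting 1 A at node A, the 3-node admittance system at A, C, D solves to V_A = Z_AB = 10.2 + j2.341 Ω = 10.47∠12.9° Ω.
Step 4 — Source phasor: V = 110∠173.3° V = -109.2 + j12.83 V.
Step 5 — Ohm's law: I = V / Z_total = (-109.2 + j12.83) / (10.2 + j2.341) = -9.898 + j3.529 A.
Step 6 — Convert to polar: |I| = 10.51 A, ∠I = 160.4°.

I = 10.51∠160.4° A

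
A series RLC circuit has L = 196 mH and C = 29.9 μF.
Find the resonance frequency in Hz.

Step 1 — Resonance condition Im(Z)=0 gives ω₀ = 1/√(LC).
Step 2 — ω₀ = 1/√(0.196·2.99e-05) = 413.1 rad/s.
Step 3 — f₀ = ω₀/(2π) = 65.74 Hz.

f₀ = 65.74 Hz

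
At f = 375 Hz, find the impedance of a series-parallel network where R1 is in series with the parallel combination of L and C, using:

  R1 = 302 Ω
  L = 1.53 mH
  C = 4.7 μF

Step 1 — Angular frequency: ω = 2π·f = 2π·375 = 2356 rad/s.
Step 2 — Component impedances:
  R1: Z = R = 302 Ω
  L: Z = jωL = j·2356·0.00153 = 0 + j3.605 Ω
  C: Z = 1/(jωC) = -j/(ω·C) = 0 - j90.3 Ω
Step 3 — Parallel branch: L || C = 1/(1/L + 1/C) = 0 + j3.755 Ω.
Step 4 — Series with R1: Z_total = R1 + (L || C) = 302 + j3.755 Ω = 302∠0.7° Ω.

Z = 302 + j3.755 Ω = 302∠0.7° Ω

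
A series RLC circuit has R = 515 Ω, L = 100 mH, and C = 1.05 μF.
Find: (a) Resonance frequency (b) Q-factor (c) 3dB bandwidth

Step 1 — Resonance: ω₀ = 1/√(LC) = 1/√(0.1·1.05e-06) = 3086 rad/s.
Step 2 — f₀ = ω₀/(2π) = 491.2 Hz.
Step 3 — Series Q: Q = ω₀L/R = 3086·0.1/515 = 0.5992.
Step 4 — Bandwidth: Δω = ω₀/Q = 5150 rad/s; BW = Δω/(2π) = 819.6 Hz.

(a) f₀ = 491.2 Hz  (b) Q = 0.5992  (c) BW = 819.6 Hz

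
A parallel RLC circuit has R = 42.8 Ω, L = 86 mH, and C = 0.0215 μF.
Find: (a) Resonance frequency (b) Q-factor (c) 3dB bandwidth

Step 1 — Resonance: ω₀ = 1/√(LC) = 1/√(0.086·2.15e-08) = 2.326e+04 rad/s.
Step 2 — f₀ = ω₀/(2π) = 3701 Hz.
Step 3 — Parallel Q: Q = R/(ω₀L) = 42.8/(2.326e+04·0.086) = 0.0214.
Step 4 — Bandwidth: Δω = ω₀/Q = 1.087e+06 rad/s; BW = Δω/(2π) = 1.73e+05 Hz.

(a) f₀ = 3701 Hz  (b) Q = 0.0214  (c) BW = 1.73e+05 Hz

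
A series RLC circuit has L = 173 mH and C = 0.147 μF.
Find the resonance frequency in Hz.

Step 1 — Resonance condition Im(Z)=0 gives ω₀ = 1/√(LC).
Step 2 — ω₀ = 1/√(0.173·1.47e-07) = 6271 rad/s.
Step 3 — f₀ = ω₀/(2π) = 998 Hz.

f₀ = 998 Hz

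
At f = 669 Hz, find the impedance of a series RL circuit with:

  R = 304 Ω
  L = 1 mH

Step 1 — Angular frequency: ω = 2π·f = 2π·669 = 4203 rad/s.
Step 2 — Component impedances:
  R: Z = R = 304 Ω
  L: Z = jωL = j·4203·0.001 = 0 + j4.203 Ω
Step 3 — Series combination: Z_total = R + L = 304 + j4.203 Ω = 304∠0.8° Ω.

Z = 304 + j4.203 Ω = 304∠0.8° Ω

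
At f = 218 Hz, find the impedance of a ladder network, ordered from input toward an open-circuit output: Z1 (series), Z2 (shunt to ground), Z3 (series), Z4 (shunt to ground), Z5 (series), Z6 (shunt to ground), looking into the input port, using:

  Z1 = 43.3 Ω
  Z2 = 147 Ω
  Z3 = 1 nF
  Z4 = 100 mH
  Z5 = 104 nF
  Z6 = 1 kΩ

Step 1 — Angular frequency: ω = 2π·f = 2π·218 = 1370 rad/s.
Step 2 — Component impedances:
  Z1: Z = R = 43.3 Ω
  Z2: Z = R = 147 Ω
  Z3: Z = 1/(jωC) = -j/(ω·C) = 0 - j7.301e+05 Ω
  Z4: Z = jωL = j·1370·0.1 = 0 + j137 Ω
  Z5: Z = 1/(jωC) = -j/(ω·C) = 0 - j7020 Ω
  Z6: Z = R = 1000 Ω
Step 3 — Ladder network (open output): work backward from the far end, alternating series and parallel combinations. Z_in = 190.3 - j0.0296 Ω = 190.3∠-0.0° Ω.

Z = 190.3 - j0.0296 Ω = 190.3∠-0.0° Ω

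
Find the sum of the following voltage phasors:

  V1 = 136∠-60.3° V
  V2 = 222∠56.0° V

Step 1 — Convert each phasor to rectangular form:
  V1 = 136·(cos(-60.3°) + j·sin(-60.3°)) = 67.38 - j118.1 V
  V2 = 222·(cos(56.0°) + j·sin(56.0°)) = 124.1 + j184 V
Step 2 — Sum components: V_total = 191.5 + j65.91 V.
Step 3 — Convert to polar: |V_total| = 202.5 V, ∠V_total = 19.0°.

V_total = 202.5∠19.0° V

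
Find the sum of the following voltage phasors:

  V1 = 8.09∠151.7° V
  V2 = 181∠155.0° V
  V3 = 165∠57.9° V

Step 1 — Convert each phasor to rectangular form:
  V1 = 8.09·(cos(151.7°) + j·sin(151.7°)) = -7.123 + j3.835 V
  V2 = 181·(cos(155.0°) + j·sin(155.0°)) = -164 + j76.49 V
  V3 = 165·(cos(57.9°) + j·sin(57.9°)) = 87.68 + j139.8 V
Step 2 — Sum components: V_total = -83.48 + j220.1 V.
Step 3 — Convert to polar: |V_total| = 235.4 V, ∠V_total = 110.8°.

V_total = 235.4∠110.8° V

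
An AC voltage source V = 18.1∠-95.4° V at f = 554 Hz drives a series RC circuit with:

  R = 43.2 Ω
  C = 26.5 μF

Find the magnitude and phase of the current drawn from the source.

Step 1 — Angular frequency: ω = 2π·f = 2π·554 = 3481 rad/s.
Step 2 — Component impedances:
  R: Z = R = 43.2 Ω
  C: Z = 1/(jωC) = -j/(ω·C) = 0 - j10.84 Ω
Step 3 — Series combination: Z_total = R + C = 43.2 - j10.84 Ω = 44.54∠-14.1° Ω.
Step 4 — Source phasor: V = 18.1∠-95.4° V = -1.703 - j18.02 V.
Step 5 — Ohm's law: I = V / Z_total = (-1.703 - j18.02) / (43.2 - j10.84) = 0.06138 - j0.4017 A.
Step 6 — Convert to polar: |I| = 0.4064 A, ∠I = -81.3°.

I = 0.4064∠-81.3° A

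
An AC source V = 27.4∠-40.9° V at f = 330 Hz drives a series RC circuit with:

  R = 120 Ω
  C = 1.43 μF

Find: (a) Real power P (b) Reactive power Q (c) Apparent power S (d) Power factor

Step 1 — Angular frequency: ω = 2π·f = 2π·330 = 2073 rad/s.
Step 2 — Component impedances:
  R: Z = R = 120 Ω
  C: Z = 1/(jωC) = -j/(ω·C) = 0 - j337.3 Ω
Step 3 — Series combination: Z_total = R + C = 120 - j337.3 Ω = 358∠-70.4° Ω.
Step 4 — Source phasor: V = 27.4∠-40.9° V = 20.71 - j17.94 V.
Step 5 — Current: I = V / Z = 0.06661 + j0.03771 A = 0.07654∠29.5° A.
Step 6 — Complex power: S = V·I* = 0.703 - j1.976 VA.
Step 7 — Real power: P = Re(S) = 0.703 W.
Step 8 — Reactive power: Q = Im(S) = -1.976 VAR.
Step 9 — Apparent power: |S| = 2.097 VA.
Step 10 — Power factor: PF = P/|S| = 0.3352 (leading).

(a) P = 0.703 W  (b) Q = -1.976 VAR  (c) S = 2.097 VA  (d) PF = 0.3352 (leading)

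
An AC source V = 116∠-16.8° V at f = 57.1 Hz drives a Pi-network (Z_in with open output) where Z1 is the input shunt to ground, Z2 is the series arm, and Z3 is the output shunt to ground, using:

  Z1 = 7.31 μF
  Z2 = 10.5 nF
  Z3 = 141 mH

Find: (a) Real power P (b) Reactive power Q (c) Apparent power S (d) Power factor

Step 1 — Angular frequency: ω = 2π·f = 2π·57.1 = 358.8 rad/s.
Step 2 — Component impedances:
  Z1: Z = 1/(jωC) = -j/(ω·C) = 0 - j381.3 Ω
  Z2: Z = 1/(jωC) = -j/(ω·C) = 0 - j2.655e+05 Ω
  Z3: Z = jωL = j·358.8·0.141 = 0 + j50.59 Ω
Step 3 — With open output, the series arm Z2 and the output shunt Z3 appear in series to ground: Z2 + Z3 = 0 - j2.654e+05 Ω.
Step 4 — Parallel with input shunt Z1: Z_in = Z1 || (Z2 + Z3) = 0 - j380.8 Ω = 380.8∠-90.0° Ω.
Step 5 — Source phasor: V = 116∠-16.8° V = 111 - j33.53 V.
Step 6 — Current: I = V / Z = 0.08806 + j0.2917 A = 0.3047∠73.2° A.
Step 7 — Complex power: S = V·I* = 0 - j35.34 VA.
Step 8 — Real power: P = Re(S) = 0 W.
Step 9 — Reactive power: Q = Im(S) = -35.34 VAR.
Step 10 — Apparent power: |S| = 35.34 VA.
Step 11 — Power factor: PF = P/|S| = 0 (leading).

(a) P = 0 W  (b) Q = -35.34 VAR  (c) S = 35.34 VA  (d) PF = 0 (leading)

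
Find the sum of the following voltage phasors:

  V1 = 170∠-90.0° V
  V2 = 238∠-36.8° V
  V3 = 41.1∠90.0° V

Step 1 — Convert each phasor to rectangular form:
  V1 = 170·(cos(-90.0°) + j·sin(-90.0°)) = 0 - j170 V
  V2 = 238·(cos(-36.8°) + j·sin(-36.8°)) = 190.6 - j142.6 V
  V3 = 41.1·(cos(90.0°) + j·sin(90.0°)) = 0 + j41.1 V
Step 2 — Sum components: V_total = 190.6 - j271.5 V.
Step 3 — Convert to polar: |V_total| = 331.7 V, ∠V_total = -54.9°.

V_total = 331.7∠-54.9° V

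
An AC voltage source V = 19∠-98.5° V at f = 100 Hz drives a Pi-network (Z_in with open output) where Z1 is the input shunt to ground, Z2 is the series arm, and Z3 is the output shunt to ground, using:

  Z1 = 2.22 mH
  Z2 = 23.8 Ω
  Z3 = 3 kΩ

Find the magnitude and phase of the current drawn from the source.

Step 1 — Angular frequency: ω = 2π·f = 2π·100 = 628.3 rad/s.
Step 2 — Component impedances:
  Z1: Z = jωL = j·628.3·0.00222 = 0 + j1.395 Ω
  Z2: Z = R = 23.8 Ω
  Z3: Z = R = 3000 Ω
Step 3 — With open output, the series arm Z2 and the output shunt Z3 appear in series to ground: Z2 + Z3 = 3024 Ω.
Step 4 — Parallel with input shunt Z1: Z_in = Z1 || (Z2 + Z3) = 0.0006434 + j1.395 Ω = 1.395∠90.0° Ω.
Step 5 — Source phasor: V = 19∠-98.5° V = -2.808 - j18.79 V.
Step 6 — Ohm's law: I = V / Z_total = (-2.808 - j18.79) / (0.0006434 + j1.395) = -13.47 + j2.007 A.
Step 7 — Convert to polar: |I| = 13.62 A, ∠I = 171.5°.

I = 13.62∠171.5° A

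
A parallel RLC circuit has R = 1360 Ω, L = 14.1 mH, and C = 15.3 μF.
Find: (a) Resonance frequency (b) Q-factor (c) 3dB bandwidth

Step 1 — Resonance: ω₀ = 1/√(LC) = 1/√(0.0141·1.53e-05) = 2153 rad/s.
Step 2 — f₀ = ω₀/(2π) = 342.7 Hz.
Step 3 — Parallel Q: Q = R/(ω₀L) = 1360/(2153·0.0141) = 44.8.
Step 4 — Bandwidth: Δω = ω₀/Q = 48.06 rad/s; BW = Δω/(2π) = 7.649 Hz.

(a) f₀ = 342.7 Hz  (b) Q = 44.8  (c) BW = 7.649 Hz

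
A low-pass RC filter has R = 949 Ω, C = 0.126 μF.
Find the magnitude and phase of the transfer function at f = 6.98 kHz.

Step 1 — Angular frequency: ω = 2π·6980 = 4.386e+04 rad/s.
Step 2 — Transfer function: H(jω) = 1/(1 + jωRC).
Step 3 — Denominator: 1 + jωRC = 1 + j·4.386e+04·949·1.26e-07 = 1 + j5.244.
Step 4 — H = 0.03509 - j0.184.
Step 5 — Magnitude: |H| = 0.1873 (-14.5 dB); phase: φ = -79.2°.

|H| = 0.1873 (-14.5 dB), φ = -79.2°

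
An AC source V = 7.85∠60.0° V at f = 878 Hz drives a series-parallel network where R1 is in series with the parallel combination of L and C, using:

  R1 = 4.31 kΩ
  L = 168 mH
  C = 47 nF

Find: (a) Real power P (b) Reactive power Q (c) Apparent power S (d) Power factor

Step 1 — Angular frequency: ω = 2π·f = 2π·878 = 5517 rad/s.
Step 2 — Component impedances:
  R1: Z = R = 4310 Ω
  L: Z = jωL = j·5517·0.168 = 0 + j926.8 Ω
  C: Z = 1/(jωC) = -j/(ω·C) = 0 - j3857 Ω
Step 3 — Parallel branch: L || C = 1/(1/L + 1/C) = 0 + j1220 Ω.
Step 4 — Series with R1: Z_total = R1 + (L || C) = 4310 + j1220 Ω = 4479∠15.8° Ω.
Step 5 — Source phasor: V = 7.85∠60.0° V = 3.925 + j6.798 V.
Step 6 — Current: I = V / Z = 0.001256 + j0.001222 A = 0.001752∠44.2° A.
Step 7 — Complex power: S = V·I* = 0.01324 + j0.003747 VA.
Step 8 — Real power: P = Re(S) = 0.01324 W.
Step 9 — Reactive power: Q = Im(S) = 0.003747 VAR.
Step 10 — Apparent power: |S| = 0.01376 VA.
Step 11 — Power factor: PF = P/|S| = 0.9622 (lagging).

(a) P = 0.01324 W  (b) Q = 0.003747 VAR  (c) S = 0.01376 VA  (d) PF = 0.9622 (lagging)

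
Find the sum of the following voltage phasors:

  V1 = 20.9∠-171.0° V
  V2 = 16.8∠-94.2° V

Step 1 — Convert each phasor to rectangular form:
  V1 = 20.9·(cos(-171.0°) + j·sin(-171.0°)) = -20.64 - j3.269 V
  V2 = 16.8·(cos(-94.2°) + j·sin(-94.2°)) = -1.23 - j16.75 V
Step 2 — Sum components: V_total = -21.87 - j20.02 V.
Step 3 — Convert to polar: |V_total| = 29.65 V, ∠V_total = -137.5°.

V_total = 29.65∠-137.5° V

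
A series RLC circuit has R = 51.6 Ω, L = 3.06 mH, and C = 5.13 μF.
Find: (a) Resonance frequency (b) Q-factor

Step 1 — Resonance condition Im(Z)=0 gives ω₀ = 1/√(LC).
Step 2 — ω₀ = 1/√(0.00306·5.13e-06) = 7981 rad/s.
Step 3 — f₀ = ω₀/(2π) = 1270 Hz.
Step 4 — Series Q: Q = ω₀L/R = 7981·0.00306/51.6 = 0.4733.

(a) f₀ = 1270 Hz  (b) Q = 0.4733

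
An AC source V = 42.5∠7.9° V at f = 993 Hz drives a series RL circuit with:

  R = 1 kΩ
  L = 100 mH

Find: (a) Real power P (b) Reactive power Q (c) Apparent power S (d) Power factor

Step 1 — Angular frequency: ω = 2π·f = 2π·993 = 6239 rad/s.
Step 2 — Component impedances:
  R: Z = R = 1000 Ω
  L: Z = jωL = j·6239·0.1 = 0 + j623.9 Ω
Step 3 — Series combination: Z_total = R + L = 1000 + j623.9 Ω = 1179∠32.0° Ω.
Step 4 — Source phasor: V = 42.5∠7.9° V = 42.1 + j5.841 V.
Step 5 — Current: I = V / Z = 0.03292 - j0.0147 A = 0.03606∠-24.1° A.
Step 6 — Complex power: S = V·I* = 1.3 + j0.8112 VA.
Step 7 — Real power: P = Re(S) = 1.3 W.
Step 8 — Reactive power: Q = Im(S) = 0.8112 VAR.
Step 9 — Apparent power: |S| = 1.532 VA.
Step 10 — Power factor: PF = P/|S| = 0.8484 (lagging).

(a) P = 1.3 W  (b) Q = 0.8112 VAR  (c) S = 1.532 VA  (d) PF = 0.8484 (lagging)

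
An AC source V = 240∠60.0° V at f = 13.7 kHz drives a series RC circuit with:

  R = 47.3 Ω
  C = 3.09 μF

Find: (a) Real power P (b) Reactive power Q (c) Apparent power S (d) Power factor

Step 1 — Angular frequency: ω = 2π·f = 2π·1.37e+04 = 8.608e+04 rad/s.
Step 2 — Component impedances:
  R: Z = R = 47.3 Ω
  C: Z = 1/(jωC) = -j/(ω·C) = 0 - j3.76 Ω
Step 3 — Series combination: Z_total = R + C = 47.3 - j3.76 Ω = 47.45∠-4.5° Ω.
Step 4 — Source phasor: V = 240∠60.0° V = 120 + j207.8 V.
Step 5 — Current: I = V / Z = 2.174 + j4.567 A = 5.058∠64.5° A.
Step 6 — Complex power: S = V·I* = 1210 - j96.18 VA.
Step 7 — Real power: P = Re(S) = 1210 W.
Step 8 — Reactive power: Q = Im(S) = -96.18 VAR.
Step 9 — Apparent power: |S| = 1214 VA.
Step 10 — Power factor: PF = P/|S| = 0.9969 (leading).

(a) P = 1210 W  (b) Q = -96.18 VAR  (c) S = 1214 VA  (d) PF = 0.9969 (leading)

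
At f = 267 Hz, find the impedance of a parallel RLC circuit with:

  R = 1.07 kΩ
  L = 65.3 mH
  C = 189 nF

Step 1 — Angular frequency: ω = 2π·f = 2π·267 = 1678 rad/s.
Step 2 — Component impedances:
  R: Z = R = 1070 Ω
  L: Z = jωL = j·1678·0.0653 = 0 + j109.5 Ω
  C: Z = 1/(jωC) = -j/(ω·C) = 0 - j3154 Ω
Step 3 — Parallel combination: 1/Z_total = 1/R + 1/L + 1/C; Z_total = 11.9 + j112.2 Ω = 112.9∠83.9° Ω.

Z = 11.9 + j112.2 Ω = 112.9∠83.9° Ω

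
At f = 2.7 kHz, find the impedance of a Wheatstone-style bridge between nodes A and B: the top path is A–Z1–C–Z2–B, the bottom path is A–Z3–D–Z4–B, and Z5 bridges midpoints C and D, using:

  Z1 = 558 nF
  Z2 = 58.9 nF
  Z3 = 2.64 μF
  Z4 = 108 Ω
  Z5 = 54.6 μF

Step 1 — Angular frequency: ω = 2π·f = 2π·2700 = 1.696e+04 rad/s.
Step 2 — Component impedances:
  Z1: Z = 1/(jωC) = -j/(ω·C) = 0 - j105.6 Ω
  Z2: Z = 1/(jωC) = -j/(ω·C) = 0 - j1001 Ω
  Z3: Z = 1/(jωC) = -j/(ω·C) = 0 - j22.33 Ω
  Z4: Z = R = 108 Ω
  Z5: Z = 1/(jωC) = -j/(ω·C) = 0 - j1.08 Ω
Step 3 — Bridge requires nodal analysis (the Z5 bridge couples midpoints C and D, so the two paths cannot be reduced to a simple series/parallel combination). Setting node B to ground and injecting 1 A at node A, the 3-node admittance system at A, C, D solves to V_A = Z_AB = 106.7 - j29.97 Ω = 110.8∠-15.7° Ω.

Z = 106.7 - j29.97 Ω = 110.8∠-15.7° Ω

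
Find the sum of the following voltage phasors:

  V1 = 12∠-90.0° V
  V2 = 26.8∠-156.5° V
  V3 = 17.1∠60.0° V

Step 1 — Convert each phasor to rectangular form:
  V1 = 12·(cos(-90.0°) + j·sin(-90.0°)) = 0 - j12 V
  V2 = 26.8·(cos(-156.5°) + j·sin(-156.5°)) = -24.58 - j10.69 V
  V3 = 17.1·(cos(60.0°) + j·sin(60.0°)) = 8.55 + j14.81 V
Step 2 — Sum components: V_total = -16.03 - j7.877 V.
Step 3 — Convert to polar: |V_total| = 17.86 V, ∠V_total = -153.8°.

V_total = 17.86∠-153.8° V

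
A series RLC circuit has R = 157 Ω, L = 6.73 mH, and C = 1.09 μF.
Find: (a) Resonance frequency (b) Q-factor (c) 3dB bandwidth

Step 1 — Resonance: ω₀ = 1/√(LC) = 1/√(0.00673·1.09e-06) = 1.168e+04 rad/s.
Step 2 — f₀ = ω₀/(2π) = 1858 Hz.
Step 3 — Series Q: Q = ω₀L/R = 1.168e+04·0.00673/157 = 0.5005.
Step 4 — Bandwidth: Δω = ω₀/Q = 2.333e+04 rad/s; BW = Δω/(2π) = 3713 Hz.

(a) f₀ = 1858 Hz  (b) Q = 0.5005  (c) BW = 3713 Hz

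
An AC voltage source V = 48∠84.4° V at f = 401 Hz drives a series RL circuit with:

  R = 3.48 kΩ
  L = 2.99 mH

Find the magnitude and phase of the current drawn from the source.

Step 1 — Angular frequency: ω = 2π·f = 2π·401 = 2520 rad/s.
Step 2 — Component impedances:
  R: Z = R = 3480 Ω
  L: Z = jωL = j·2520·0.00299 = 0 + j7.533 Ω
Step 3 — Series combination: Z_total = R + L = 3480 + j7.533 Ω = 3480∠0.1° Ω.
Step 4 — Source phasor: V = 48∠84.4° V = 4.684 + j47.77 V.
Step 5 — Ohm's law: I = V / Z_total = (4.684 + j47.77) / (3480 + j7.533) = 0.001376 + j0.01372 A.
Step 6 — Convert to polar: |I| = 0.01379 A, ∠I = 84.3°.

I = 0.01379∠84.3° A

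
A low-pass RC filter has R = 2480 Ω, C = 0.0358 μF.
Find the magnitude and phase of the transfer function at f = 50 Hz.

Step 1 — Angular frequency: ω = 2π·50 = 314.2 rad/s.
Step 2 — Transfer function: H(jω) = 1/(1 + jωRC).
Step 3 — Denominator: 1 + jωRC = 1 + j·314.2·2480·3.58e-08 = 1 + j0.02789.
Step 4 — H = 0.9992 - j0.02787.
Step 5 — Magnitude: |H| = 0.9996 (-0.0 dB); phase: φ = -1.6°.

|H| = 0.9996 (-0.0 dB), φ = -1.6°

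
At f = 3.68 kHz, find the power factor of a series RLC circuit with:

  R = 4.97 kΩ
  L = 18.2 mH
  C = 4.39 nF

Step 1 — Angular frequency: ω = 2π·f = 2π·3680 = 2.312e+04 rad/s.
Step 2 — Component impedances:
  R: Z = R = 4970 Ω
  L: Z = jωL = j·2.312e+04·0.0182 = 0 + j420.8 Ω
  C: Z = 1/(jωC) = -j/(ω·C) = 0 - j9852 Ω
Step 3 — Series combination: Z_total = R + L + C = 4970 - j9431 Ω = 1.066e+04∠-62.2° Ω.
Step 4 — Power factor: PF = cos(φ) = Re(Z)/|Z| = 4970/1.066e+04 = 0.4662.
Step 5 — Type: Im(Z) = -9431 ⇒ leading (phase φ = -62.2°).

PF = 0.4662 (leading, φ = -62.2°)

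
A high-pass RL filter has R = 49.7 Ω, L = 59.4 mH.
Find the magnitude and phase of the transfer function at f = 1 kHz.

Step 1 — Angular frequency: ω = 2π·1000 = 6283 rad/s.
Step 2 — Transfer function: H(jω) = jωL/(R + jωL).
Step 3 — Numerator jωL = j·373.2; denominator R + jωL = 49.7 + j373.2.
Step 4 — H = 0.9826 + j0.1308.
Step 5 — Magnitude: |H| = 0.9912 (-0.1 dB); phase: φ = 7.6°.

|H| = 0.9912 (-0.1 dB), φ = 7.6°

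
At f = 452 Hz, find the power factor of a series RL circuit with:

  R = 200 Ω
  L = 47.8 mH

Step 1 — Angular frequency: ω = 2π·f = 2π·452 = 2840 rad/s.
Step 2 — Component impedances:
  R: Z = R = 200 Ω
  L: Z = jωL = j·2840·0.0478 = 0 + j135.8 Ω
Step 3 — Series combination: Z_total = R + L = 200 + j135.8 Ω = 241.7∠34.2° Ω.
Step 4 — Power factor: PF = cos(φ) = Re(Z)/|Z| = 200/241.72 = 0.8274.
Step 5 — Type: Im(Z) = 135.8 ⇒ lagging (phase φ = 34.2°).

PF = 0.8274 (lagging, φ = 34.2°)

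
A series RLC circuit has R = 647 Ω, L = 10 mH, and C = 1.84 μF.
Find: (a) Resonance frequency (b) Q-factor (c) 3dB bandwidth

Step 1 — Resonance: ω₀ = 1/√(LC) = 1/√(0.01·1.84e-06) = 7372 rad/s.
Step 2 — f₀ = ω₀/(2π) = 1173 Hz.
Step 3 — Series Q: Q = ω₀L/R = 7372·0.01/647 = 0.1139.
Step 4 — Bandwidth: Δω = ω₀/Q = 6.47e+04 rad/s; BW = Δω/(2π) = 1.03e+04 Hz.

(a) f₀ = 1173 Hz  (b) Q = 0.1139  (c) BW = 1.03e+04 Hz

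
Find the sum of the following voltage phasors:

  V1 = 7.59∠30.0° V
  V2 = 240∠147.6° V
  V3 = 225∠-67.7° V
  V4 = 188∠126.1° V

Step 1 — Convert each phasor to rectangular form:
  V1 = 7.59·(cos(30.0°) + j·sin(30.0°)) = 6.573 + j3.795 V
  V2 = 240·(cos(147.6°) + j·sin(147.6°)) = -202.6 + j128.6 V
  V3 = 225·(cos(-67.7°) + j·sin(-67.7°)) = 85.38 - j208.2 V
  V4 = 188·(cos(126.1°) + j·sin(126.1°)) = -110.8 + j151.9 V
Step 2 — Sum components: V_total = -221.5 + j76.12 V.
Step 3 — Convert to polar: |V_total| = 234.2 V, ∠V_total = 161.0°.

V_total = 234.2∠161.0° V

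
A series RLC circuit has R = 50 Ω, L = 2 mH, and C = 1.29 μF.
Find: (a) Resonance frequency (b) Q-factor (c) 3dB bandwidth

Step 1 — Resonance condition Im(Z)=0 gives ω₀ = 1/√(LC).
Step 2 — ω₀ = 1/√(0.002·1.29e-06) = 1.969e+04 rad/s.
Step 3 — f₀ = ω₀/(2π) = 3133 Hz.
Step 4 — Series Q: Q = ω₀L/R = 1.969e+04·0.002/50 = 0.7875.
Step 5 — 3dB bandwidth: Δω = ω₀/Q = 2.5e+04 rad/s; BW = Δω/(2π) = 3979 Hz.

(a) f₀ = 3133 Hz  (b) Q = 0.7875  (c) BW = 3979 Hz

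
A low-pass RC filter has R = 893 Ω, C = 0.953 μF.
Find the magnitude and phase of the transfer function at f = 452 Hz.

Step 1 — Angular frequency: ω = 2π·452 = 2840 rad/s.
Step 2 — Transfer function: H(jω) = 1/(1 + jωRC).
Step 3 — Denominator: 1 + jωRC = 1 + j·2840·893·9.53e-07 = 1 + j2.417.
Step 4 — H = 0.1462 - j0.3533.
Step 5 — Magnitude: |H| = 0.3823 (-8.4 dB); phase: φ = -67.5°.

|H| = 0.3823 (-8.4 dB), φ = -67.5°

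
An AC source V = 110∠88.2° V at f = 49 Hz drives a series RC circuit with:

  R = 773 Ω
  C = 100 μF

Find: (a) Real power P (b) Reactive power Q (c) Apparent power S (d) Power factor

Step 1 — Angular frequency: ω = 2π·f = 2π·49 = 307.9 rad/s.
Step 2 — Component impedances:
  R: Z = R = 773 Ω
  C: Z = 1/(jωC) = -j/(ω·C) = 0 - j32.48 Ω
Step 3 — Series combination: Z_total = R + C = 773 - j32.48 Ω = 773.7∠-2.4° Ω.
Step 4 — Source phasor: V = 110∠88.2° V = 3.455 + j109.9 V.
Step 5 — Current: I = V / Z = -0.001504 + j0.1422 A = 0.1422∠90.6° A.
Step 6 — Complex power: S = V·I* = 15.63 - j0.6566 VA.
Step 7 — Real power: P = Re(S) = 15.63 W.
Step 8 — Reactive power: Q = Im(S) = -0.6566 VAR.
Step 9 — Apparent power: |S| = 15.64 VA.
Step 10 — Power factor: PF = P/|S| = 0.9991 (leading).

(a) P = 15.63 W  (b) Q = -0.6566 VAR  (c) S = 15.64 VA  (d) PF = 0.9991 (leading)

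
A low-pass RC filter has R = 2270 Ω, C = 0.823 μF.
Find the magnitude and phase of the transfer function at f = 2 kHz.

Step 1 — Angular frequency: ω = 2π·2000 = 1.257e+04 rad/s.
Step 2 — Transfer function: H(jω) = 1/(1 + jωRC).
Step 3 — Denominator: 1 + jωRC = 1 + j·1.257e+04·2270·8.23e-07 = 1 + j23.48.
Step 4 — H = 0.001811 - j0.04252.
Step 5 — Magnitude: |H| = 0.04256 (-27.4 dB); phase: φ = -87.6°.

|H| = 0.04256 (-27.4 dB), φ = -87.6°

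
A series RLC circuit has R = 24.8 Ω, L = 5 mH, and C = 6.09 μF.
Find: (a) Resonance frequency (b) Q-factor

Step 1 — Resonance condition Im(Z)=0 gives ω₀ = 1/√(LC).
Step 2 — ω₀ = 1/√(0.005·6.09e-06) = 5731 rad/s.
Step 3 — f₀ = ω₀/(2π) = 912.1 Hz.
Step 4 — Series Q: Q = ω₀L/R = 5731·0.005/24.8 = 1.155.

(a) f₀ = 912.1 Hz  (b) Q = 1.155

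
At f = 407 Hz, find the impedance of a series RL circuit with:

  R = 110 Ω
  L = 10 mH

Step 1 — Angular frequency: ω = 2π·f = 2π·407 = 2557 rad/s.
Step 2 — Component impedances:
  R: Z = R = 110 Ω
  L: Z = jωL = j·2557·0.01 = 0 + j25.57 Ω
Step 3 — Series combination: Z_total = R + L = 110 + j25.57 Ω = 112.9∠13.1° Ω.

Z = 110 + j25.57 Ω = 112.9∠13.1° Ω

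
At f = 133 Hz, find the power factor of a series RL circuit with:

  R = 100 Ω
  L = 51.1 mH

Step 1 — Angular frequency: ω = 2π·f = 2π·133 = 835.7 rad/s.
Step 2 — Component impedances:
  R: Z = R = 100 Ω
  L: Z = jωL = j·835.7·0.0511 = 0 + j42.7 Ω
Step 3 — Series combination: Z_total = R + L = 100 + j42.7 Ω = 108.7∠23.1° Ω.
Step 4 — Power factor: PF = cos(φ) = Re(Z)/|Z| = 100/108.736 = 0.9197.
Step 5 — Type: Im(Z) = 42.7 ⇒ lagging (phase φ = 23.1°).

PF = 0.9197 (lagging, φ = 23.1°)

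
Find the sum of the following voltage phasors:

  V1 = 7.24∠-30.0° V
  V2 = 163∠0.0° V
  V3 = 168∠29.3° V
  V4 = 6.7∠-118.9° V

Step 1 — Convert each phasor to rectangular form:
  V1 = 7.24·(cos(-30.0°) + j·sin(-30.0°)) = 6.27 - j3.62 V
  V2 = 163·(cos(0.0°) + j·sin(0.0°)) = 163 V
  V3 = 168·(cos(29.3°) + j·sin(29.3°)) = 146.5 + j82.22 V
  V4 = 6.7·(cos(-118.9°) + j·sin(-118.9°)) = -3.238 - j5.866 V
Step 2 — Sum components: V_total = 312.5 + j72.73 V.
Step 3 — Convert to polar: |V_total| = 320.9 V, ∠V_total = 13.1°.

V_total = 320.9∠13.1° V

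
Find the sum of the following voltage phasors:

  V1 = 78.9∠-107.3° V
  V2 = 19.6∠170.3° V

Step 1 — Convert each phasor to rectangular form:
  V1 = 78.9·(cos(-107.3°) + j·sin(-107.3°)) = -23.46 - j75.33 V
  V2 = 19.6·(cos(170.3°) + j·sin(170.3°)) = -19.32 + j3.302 V
Step 2 — Sum components: V_total = -42.78 - j72.03 V.
Step 3 — Convert to polar: |V_total| = 83.78 V, ∠V_total = -120.7°.

V_total = 83.78∠-120.7° V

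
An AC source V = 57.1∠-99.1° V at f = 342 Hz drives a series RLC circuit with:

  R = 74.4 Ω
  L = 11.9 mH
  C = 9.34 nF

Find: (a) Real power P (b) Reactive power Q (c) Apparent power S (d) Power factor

Step 1 — Angular frequency: ω = 2π·f = 2π·342 = 2149 rad/s.
Step 2 — Component impedances:
  R: Z = R = 74.4 Ω
  L: Z = jωL = j·2149·0.0119 = 0 + j25.57 Ω
  C: Z = 1/(jωC) = -j/(ω·C) = 0 - j4.982e+04 Ω
Step 3 — Series combination: Z_total = R + L + C = 74.4 - j4.98e+04 Ω = 4.98e+04∠-89.9° Ω.
Step 4 — Source phasor: V = 57.1∠-99.1° V = -9.031 - j56.38 V.
Step 5 — Current: I = V / Z = 0.001132 - j0.000183 A = 0.001147∠-9.2° A.
Step 6 — Complex power: S = V·I* = 9.781e-05 - j0.06547 VA.
Step 7 — Real power: P = Re(S) = 9.781e-05 W.
Step 8 — Reactive power: Q = Im(S) = -0.06547 VAR.
Step 9 — Apparent power: |S| = 0.06547 VA.
Step 10 — Power factor: PF = P/|S| = 0.001494 (leading).

(a) P = 9.781e-05 W  (b) Q = -0.06547 VAR  (c) S = 0.06547 VA  (d) PF = 0.001494 (leading)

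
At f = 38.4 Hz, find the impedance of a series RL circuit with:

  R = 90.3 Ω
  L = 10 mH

Step 1 — Angular frequency: ω = 2π·f = 2π·38.4 = 241.3 rad/s.
Step 2 — Component impedances:
  R: Z = R = 90.3 Ω
  L: Z = jωL = j·241.3·0.01 = 0 + j2.413 Ω
Step 3 — Series combination: Z_total = R + L = 90.3 + j2.413 Ω = 90.33∠1.5° Ω.

Z = 90.3 + j2.413 Ω = 90.33∠1.5° Ω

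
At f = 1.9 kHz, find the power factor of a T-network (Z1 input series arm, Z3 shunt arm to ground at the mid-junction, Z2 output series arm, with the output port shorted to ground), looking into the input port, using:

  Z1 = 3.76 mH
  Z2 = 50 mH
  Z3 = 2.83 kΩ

Step 1 — Angular frequency: ω = 2π·f = 2π·1900 = 1.194e+04 rad/s.
Step 2 — Component impedances:
  Z1: Z = jωL = j·1.194e+04·0.00376 = 0 + j44.89 Ω
  Z2: Z = jωL = j·1.194e+04·0.05 = 0 + j596.9 Ω
  Z3: Z = R = 2830 Ω
Step 3 — With the output port shorted to ground, the output series arm Z2 runs from the junction to ground; the shunt arm Z3 also runs from the junction to ground. They appear in parallel: Z3 || Z2 = 120.5 + j571.5 Ω.
Step 4 — Series with input arm Z1: Z_in = Z1 + (Z3 || Z2) = 120.5 + j616.4 Ω = 628∠78.9° Ω.
Step 5 — Power factor: PF = cos(φ) = Re(Z)/|Z| = 120.5/628 = 0.1919.
Step 6 — Type: Im(Z) = 616.4 ⇒ lagging (phase φ = 78.9°).

PF = 0.1919 (lagging, φ = 78.9°)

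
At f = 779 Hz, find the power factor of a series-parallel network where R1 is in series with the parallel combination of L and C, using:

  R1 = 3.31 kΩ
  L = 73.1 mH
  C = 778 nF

Step 1 — Angular frequency: ω = 2π·f = 2π·779 = 4895 rad/s.
Step 2 — Component impedances:
  R1: Z = R = 3310 Ω
  L: Z = jωL = j·4895·0.0731 = 0 + j357.8 Ω
  C: Z = 1/(jωC) = -j/(ω·C) = 0 - j262.6 Ω
Step 3 — Parallel branch: L || C = 1/(1/L + 1/C) = 0 - j987.1 Ω.
Step 4 — Series with R1: Z_total = R1 + (L || C) = 3310 - j987.1 Ω = 3454∠-16.6° Ω.
Step 5 — Power factor: PF = cos(φ) = Re(Z)/|Z| = 3310/3454 = 0.9583.
Step 6 — Type: Im(Z) = -987.1 ⇒ leading (phase φ = -16.6°).

PF = 0.9583 (leading, φ = -16.6°)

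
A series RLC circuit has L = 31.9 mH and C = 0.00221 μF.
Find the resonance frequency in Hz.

Step 1 — Resonance condition Im(Z)=0 gives ω₀ = 1/√(LC).
Step 2 — ω₀ = 1/√(0.0319·2.21e-09) = 1.191e+05 rad/s.
Step 3 — f₀ = ω₀/(2π) = 1.896e+04 Hz.

f₀ = 1.896e+04 Hz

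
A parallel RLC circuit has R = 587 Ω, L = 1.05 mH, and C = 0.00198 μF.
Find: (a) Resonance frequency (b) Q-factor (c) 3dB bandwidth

Step 1 — Resonance: ω₀ = 1/√(LC) = 1/√(0.00105·1.98e-09) = 6.935e+05 rad/s.
Step 2 — f₀ = ω₀/(2π) = 1.104e+05 Hz.
Step 3 — Parallel Q: Q = R/(ω₀L) = 587/(6.935e+05·0.00105) = 0.8061.
Step 4 — Bandwidth: Δω = ω₀/Q = 8.604e+05 rad/s; BW = Δω/(2π) = 1.369e+05 Hz.

(a) f₀ = 1.104e+05 Hz  (b) Q = 0.8061  (c) BW = 1.369e+05 Hz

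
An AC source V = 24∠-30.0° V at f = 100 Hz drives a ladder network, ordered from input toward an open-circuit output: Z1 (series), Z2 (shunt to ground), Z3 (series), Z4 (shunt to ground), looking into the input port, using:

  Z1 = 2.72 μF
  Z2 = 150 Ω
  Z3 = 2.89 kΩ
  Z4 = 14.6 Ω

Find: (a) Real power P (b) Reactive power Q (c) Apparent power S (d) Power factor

Step 1 — Angular frequency: ω = 2π·f = 2π·100 = 628.3 rad/s.
Step 2 — Component impedances:
  Z1: Z = 1/(jωC) = -j/(ω·C) = 0 - j585.1 Ω
  Z2: Z = R = 150 Ω
  Z3: Z = R = 2890 Ω
  Z4: Z = R = 14.6 Ω
Step 3 — Ladder network (open output): work backward from the far end, alternating series and parallel combinations. Z_in = 142.6 - j585.1 Ω = 602.3∠-76.3° Ω.
Step 4 — Source phasor: V = 24∠-30.0° V = 20.78 - j12 V.
Step 5 — Current: I = V / Z = 0.02753 + j0.02881 A = 0.03985∠46.3° A.
Step 6 — Complex power: S = V·I* = 0.2265 - j0.9292 VA.
Step 7 — Real power: P = Re(S) = 0.2265 W.
Step 8 — Reactive power: Q = Im(S) = -0.9292 VAR.
Step 9 — Apparent power: |S| = 0.9564 VA.
Step 10 — Power factor: PF = P/|S| = 0.2368 (leading).

(a) P = 0.2265 W  (b) Q = -0.9292 VAR  (c) S = 0.9564 VA  (d) PF = 0.2368 (leading)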